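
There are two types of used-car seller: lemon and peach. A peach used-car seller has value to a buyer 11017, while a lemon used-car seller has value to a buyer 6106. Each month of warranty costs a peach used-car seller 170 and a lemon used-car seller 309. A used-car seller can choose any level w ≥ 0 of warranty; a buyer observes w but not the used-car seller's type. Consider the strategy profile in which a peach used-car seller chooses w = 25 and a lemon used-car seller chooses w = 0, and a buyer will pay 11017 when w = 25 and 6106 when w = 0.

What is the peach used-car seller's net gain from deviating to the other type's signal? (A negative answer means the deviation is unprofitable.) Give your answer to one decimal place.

Playing w = 25 the peach used-car seller receives 11017 − 170 × 25 = 6767.
Deviating to w = 0 yields 6106 instead.
Gain from deviating: 6106 − 6767 = -661.0.
The gain is negative, so the peach type's incentive-compatibility constraint is satisfied.

-661.0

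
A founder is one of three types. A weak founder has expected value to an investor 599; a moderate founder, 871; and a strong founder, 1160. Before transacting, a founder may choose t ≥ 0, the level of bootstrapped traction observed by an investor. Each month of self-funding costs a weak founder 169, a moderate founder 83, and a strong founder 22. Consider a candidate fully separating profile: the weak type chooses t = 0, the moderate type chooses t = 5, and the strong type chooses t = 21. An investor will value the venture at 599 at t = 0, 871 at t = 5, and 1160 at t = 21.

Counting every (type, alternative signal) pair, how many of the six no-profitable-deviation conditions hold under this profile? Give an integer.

4

Moderate (own payoff 871 − 83×5 = 456): to t=0 gives 599 → profitable ✗; to t=21 gives 1160 − 83×21 = -583 → no gain ✓.
Weak (own payoff 599): to t=5 gives 871 − 169×5 = 26 → no gain ✓; to t=21 gives 1160 − 169×21 = -2389 → no gain ✓.
Strong (own payoff 1160 − 22×21 = 698): to t=0 gives 599 → no gain ✓; to t=5 gives 871 − 22×5 = 761 → profitable ✗.
4 of the 6 constraints hold; not an equilibrium.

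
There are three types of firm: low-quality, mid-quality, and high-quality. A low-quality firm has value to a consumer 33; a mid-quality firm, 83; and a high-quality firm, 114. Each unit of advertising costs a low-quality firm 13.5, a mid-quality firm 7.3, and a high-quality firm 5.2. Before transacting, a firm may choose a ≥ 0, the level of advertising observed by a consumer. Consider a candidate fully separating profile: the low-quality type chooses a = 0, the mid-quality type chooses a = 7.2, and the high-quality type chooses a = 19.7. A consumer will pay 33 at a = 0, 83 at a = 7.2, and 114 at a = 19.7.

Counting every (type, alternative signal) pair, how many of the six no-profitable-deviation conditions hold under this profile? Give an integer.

3

Low-quality (own payoff 33): to a=7.2 gives 83 − 13.5×7.2 = -14.2 → no gain ✓; to a=19.7 gives 114 − 13.5×19.7 = -151.95 → no gain ✓.
Mid-quality (own payoff 83 − 7.3×7.2 = 30.44): to a=0 gives 33 → profitable ✗; to a=19.7 gives 114 − 7.3×19.7 = -29.81 → no gain ✓.
High-quality (own payoff 114 − 5.2×19.7 = 11.56): to a=0 gives 33 → profitable ✗; to a=7.2 gives 83 − 5.2×7.2 = 45.56 → profitable ✗.
3 of the 6 constraints hold; not an equilibrium.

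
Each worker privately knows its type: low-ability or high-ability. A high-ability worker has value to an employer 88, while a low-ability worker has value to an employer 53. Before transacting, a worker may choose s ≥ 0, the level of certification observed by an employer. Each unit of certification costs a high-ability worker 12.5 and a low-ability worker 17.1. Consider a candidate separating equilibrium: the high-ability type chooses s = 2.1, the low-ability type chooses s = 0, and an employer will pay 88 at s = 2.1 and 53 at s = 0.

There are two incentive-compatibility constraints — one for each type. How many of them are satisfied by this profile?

Low-ability type: stay at 0 → 53; mimic → 88 − 17.1 × 2.1 = 52.09. IC holds (53 ≥ 52.09).
High-ability type: signal → 88 − 12.5 × 2.1 = 61.75; deviate to 0 → 53. IC holds (61.75 ≥ 53).
2 of 2 constraints hold, so this is a separating equilibrium.

2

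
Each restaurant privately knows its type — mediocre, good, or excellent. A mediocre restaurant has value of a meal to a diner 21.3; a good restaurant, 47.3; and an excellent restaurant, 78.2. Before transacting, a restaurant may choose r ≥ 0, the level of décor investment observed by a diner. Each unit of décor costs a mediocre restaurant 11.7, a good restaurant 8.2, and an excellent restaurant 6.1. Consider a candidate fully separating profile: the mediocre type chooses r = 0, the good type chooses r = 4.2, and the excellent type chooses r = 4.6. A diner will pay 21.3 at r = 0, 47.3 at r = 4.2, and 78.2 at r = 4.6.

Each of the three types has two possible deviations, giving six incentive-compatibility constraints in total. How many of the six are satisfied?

3

Excellent (own payoff 78.2 − 6.1×4.6 = 50.14): to r=0 gives 21.3 → no gain ✓; to r=4.2 gives 47.3 − 6.1×4.2 = 21.68 → no gain ✓.
Mediocre (own payoff 21.3): to r=4.2 gives 47.3 − 11.7×4.2 = -1.84 → no gain ✓; to r=4.6 gives 78.2 − 11.7×4.6 = 24.38 → profitable ✗.
Good (own payoff 47.3 − 8.2×4.2 = 12.86): to r=0 gives 21.3 → profitable ✗; to r=4.6 gives 78.2 − 8.2×4.6 = 40.48 → profitable ✗.
3 of the 6 constraints hold; not an equilibrium.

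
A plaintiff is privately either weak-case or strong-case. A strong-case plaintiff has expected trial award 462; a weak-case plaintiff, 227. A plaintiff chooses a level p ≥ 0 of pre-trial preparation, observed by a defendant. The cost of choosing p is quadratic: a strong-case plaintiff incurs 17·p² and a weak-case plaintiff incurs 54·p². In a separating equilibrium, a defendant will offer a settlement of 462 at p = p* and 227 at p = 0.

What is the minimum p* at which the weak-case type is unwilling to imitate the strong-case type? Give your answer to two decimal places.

The weak-case type at p = 0 receives 227; imitating at p* yields 462 − 54·p*².
Indifference: 227 = 462 − 54·p*², so p*² = (462 − 227) / 54 ≈ 4.3519.
p* = √4.3519 ≈ 2.09.

2.09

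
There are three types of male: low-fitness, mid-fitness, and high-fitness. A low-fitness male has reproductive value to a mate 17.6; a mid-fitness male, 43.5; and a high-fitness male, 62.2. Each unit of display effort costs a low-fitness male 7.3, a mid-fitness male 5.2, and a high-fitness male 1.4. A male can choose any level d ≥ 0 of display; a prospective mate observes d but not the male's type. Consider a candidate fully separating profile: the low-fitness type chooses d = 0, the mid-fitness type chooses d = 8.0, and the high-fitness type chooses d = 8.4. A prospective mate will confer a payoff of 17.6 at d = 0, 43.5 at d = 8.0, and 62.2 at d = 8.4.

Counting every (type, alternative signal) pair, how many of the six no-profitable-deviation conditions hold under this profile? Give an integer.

4

Mid-fitness (own payoff 43.5 − 5.2×8.0 = 1.9): to d=0 gives 17.6 → profitable ✗; to d=8.4 gives 62.2 − 5.2×8.4 = 18.52 → profitable ✗.
Low-fitness (own payoff 17.6): to d=8.0 gives 43.5 − 7.3×8.0 = -14.9 → no gain ✓; to d=8.4 gives 62.2 − 7.3×8.4 = 0.88 → no gain ✓.
High-fitness (own payoff 62.2 − 1.4×8.4 = 50.44): to d=0 gives 17.6 → no gain ✓; to d=8.0 gives 43.5 − 1.4×8.0 = 32.3 → no gain ✓.
4 of the 6 constraints hold; not an equilibrium.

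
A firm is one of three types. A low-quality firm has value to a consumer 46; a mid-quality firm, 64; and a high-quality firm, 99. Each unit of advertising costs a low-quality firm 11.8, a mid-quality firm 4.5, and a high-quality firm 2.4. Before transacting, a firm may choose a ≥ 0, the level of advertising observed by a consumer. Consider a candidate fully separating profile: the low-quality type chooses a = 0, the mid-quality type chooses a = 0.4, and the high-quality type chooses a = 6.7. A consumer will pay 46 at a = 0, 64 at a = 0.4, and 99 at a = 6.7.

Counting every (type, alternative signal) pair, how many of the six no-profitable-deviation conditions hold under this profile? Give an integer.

4

Low-quality (own payoff 46): to a=0.4 gives 64 − 11.8×0.4 = 59.28 → profitable ✗; to a=6.7 gives 99 − 11.8×6.7 = 19.94 → no gain ✓.
High-quality (own payoff 99 − 2.4×6.7 = 82.92): to a=0 gives 46 → no gain ✓; to a=0.4 gives 64 − 2.4×0.4 = 63.04 → no gain ✓.
Mid-quality (own payoff 64 − 4.5×0.4 = 62.2): to a=0 gives 46 → no gain ✓; to a=6.7 gives 99 − 4.5×6.7 = 68.85 → profitable ✗.
4 of the 6 constraints hold; not an equilibrium.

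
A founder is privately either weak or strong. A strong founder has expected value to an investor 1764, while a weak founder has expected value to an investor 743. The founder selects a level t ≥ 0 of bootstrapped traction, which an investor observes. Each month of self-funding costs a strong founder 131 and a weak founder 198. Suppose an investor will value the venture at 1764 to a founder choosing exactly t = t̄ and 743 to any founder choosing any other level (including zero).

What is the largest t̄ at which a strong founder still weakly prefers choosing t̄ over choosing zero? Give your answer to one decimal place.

Choosing t̄ yields the strong type 1764 − 131·t̄; choosing zero yields 743.
The strong type is indifferent at 1764 − 131·t̄ = 743, i.e. t̄ = (1764 − 743) / 131 ≈ 7.8.
For any t̄ above 7.8 the strong type would rather pool at zero, so separation collapses.

7.8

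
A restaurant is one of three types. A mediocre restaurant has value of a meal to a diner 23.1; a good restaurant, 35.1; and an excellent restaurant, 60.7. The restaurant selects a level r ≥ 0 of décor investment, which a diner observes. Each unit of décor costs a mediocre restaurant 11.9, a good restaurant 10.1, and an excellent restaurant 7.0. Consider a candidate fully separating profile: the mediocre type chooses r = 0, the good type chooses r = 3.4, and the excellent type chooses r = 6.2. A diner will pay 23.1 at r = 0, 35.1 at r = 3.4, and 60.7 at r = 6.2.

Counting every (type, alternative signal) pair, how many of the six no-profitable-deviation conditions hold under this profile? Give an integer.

Mediocre (own payoff 23.1): to r=3.4 gives 35.1 − 11.9×3.4 = -5.36 → no gain ✓; to r=6.2 gives 60.7 − 11.9×6.2 = -13.08 → no gain ✓.
Excellent (own payoff 60.7 − 7.0×6.2 = 17.3): to r=0 gives 23.1 → profitable ✗; to r=3.4 gives 35.1 − 7.0×3.4 = 11.3 → no gain ✓.
Good (own payoff 35.1 − 10.1×3.4 = 0.76): to r=0 gives 23.1 → profitable ✗; to r=6.2 gives 60.7 − 10.1×6.2 = -1.92 → no gain ✓.
4 of the 6 constraints hold; not an equilibrium.

4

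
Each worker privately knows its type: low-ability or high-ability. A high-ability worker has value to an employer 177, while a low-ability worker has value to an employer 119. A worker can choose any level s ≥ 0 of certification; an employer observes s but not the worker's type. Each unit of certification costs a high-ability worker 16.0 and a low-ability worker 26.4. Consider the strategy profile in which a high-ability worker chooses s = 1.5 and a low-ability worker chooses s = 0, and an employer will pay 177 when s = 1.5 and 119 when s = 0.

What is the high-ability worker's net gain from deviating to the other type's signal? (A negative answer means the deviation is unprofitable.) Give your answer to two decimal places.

Playing s = 1.5 the high-ability worker receives 177 − 16.0 × 1.5 = 153.
Deviating to s = 0 yields 119 instead.
Gain from deviating: 119 − 153 = -34.00.
The gain is negative, so the high-ability type's incentive-compatibility constraint is satisfied.

-34.00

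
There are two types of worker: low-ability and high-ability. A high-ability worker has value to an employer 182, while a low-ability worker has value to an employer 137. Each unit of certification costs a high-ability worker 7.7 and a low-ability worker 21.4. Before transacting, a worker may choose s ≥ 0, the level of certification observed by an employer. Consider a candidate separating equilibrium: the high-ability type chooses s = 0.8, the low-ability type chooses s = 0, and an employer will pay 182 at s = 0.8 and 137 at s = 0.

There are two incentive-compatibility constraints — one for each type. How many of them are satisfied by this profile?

Low-ability type: stay at 0 → 137; mimic → 182 − 21.4 × 0.8 = 164.88. IC fails (137 < 164.88).
High-ability type: signal → 182 − 7.7 × 0.8 = 175.84; deviate to 0 → 137. IC holds (175.84 ≥ 137).
1 of 2 constraints hold, so this profile is not an equilibrium.

1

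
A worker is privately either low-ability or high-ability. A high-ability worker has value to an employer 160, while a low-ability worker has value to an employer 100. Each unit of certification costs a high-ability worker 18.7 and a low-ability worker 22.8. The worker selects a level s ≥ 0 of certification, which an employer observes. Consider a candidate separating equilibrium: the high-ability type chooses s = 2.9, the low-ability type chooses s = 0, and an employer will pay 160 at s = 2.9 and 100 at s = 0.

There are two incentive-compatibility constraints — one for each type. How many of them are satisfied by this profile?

2

Low-ability type: stay at 0 → 100; mimic → 160 − 22.8 × 2.9 = 93.88. IC holds (100 ≥ 93.88).
High-ability type: signal → 160 − 18.7 × 2.9 = 105.77; deviate to 0 → 100. IC holds (105.77 ≥ 100).
2 of 2 constraints hold, so this is a separating equilibrium.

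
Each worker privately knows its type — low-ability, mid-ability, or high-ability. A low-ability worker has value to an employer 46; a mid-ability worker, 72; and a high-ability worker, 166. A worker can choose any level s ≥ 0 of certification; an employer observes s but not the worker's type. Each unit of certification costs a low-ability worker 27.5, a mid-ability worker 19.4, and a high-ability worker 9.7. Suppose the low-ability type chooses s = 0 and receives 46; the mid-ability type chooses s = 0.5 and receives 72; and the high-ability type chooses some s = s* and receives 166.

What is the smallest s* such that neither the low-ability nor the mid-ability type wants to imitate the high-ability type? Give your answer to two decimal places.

Low-ability type (on-path payoff 46) won't mimic when 46 ≥ 166 − 27.5·s*, i.e. s* ≥ 4.36.
Mid-ability type (on-path payoff 72 − 19.4×0.5 = 62.3) won't mimic when 62.3 ≥ 166 − 19.4·s*, i.e. s* ≥ 5.35.
Both must hold, so s* = max(4.36, 5.35) = 5.35. The mid-ability type's constraint binds.

5.35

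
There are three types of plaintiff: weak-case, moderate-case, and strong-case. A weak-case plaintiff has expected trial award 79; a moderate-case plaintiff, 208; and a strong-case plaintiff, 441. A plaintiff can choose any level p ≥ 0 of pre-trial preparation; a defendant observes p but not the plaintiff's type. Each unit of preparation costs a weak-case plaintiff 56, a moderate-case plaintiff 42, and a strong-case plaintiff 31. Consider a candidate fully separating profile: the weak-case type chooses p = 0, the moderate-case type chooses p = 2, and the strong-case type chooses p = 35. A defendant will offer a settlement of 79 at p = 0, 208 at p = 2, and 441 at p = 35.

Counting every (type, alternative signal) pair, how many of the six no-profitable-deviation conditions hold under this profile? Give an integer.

Weak-case (own payoff 79): to p=2 gives 208 − 56×2 = 96 → profitable ✗; to p=35 gives 441 − 56×35 = -1519 → no gain ✓.
Strong-case (own payoff 441 − 31×35 = -644): to p=0 gives 79 → profitable ✗; to p=2 gives 208 − 31×2 = 146 → profitable ✗.
Moderate-case (own payoff 208 − 42×2 = 124): to p=0 gives 79 → no gain ✓; to p=35 gives 441 − 42×35 = -1029 → no gain ✓.
3 of the 6 constraints hold; not an equilibrium.

3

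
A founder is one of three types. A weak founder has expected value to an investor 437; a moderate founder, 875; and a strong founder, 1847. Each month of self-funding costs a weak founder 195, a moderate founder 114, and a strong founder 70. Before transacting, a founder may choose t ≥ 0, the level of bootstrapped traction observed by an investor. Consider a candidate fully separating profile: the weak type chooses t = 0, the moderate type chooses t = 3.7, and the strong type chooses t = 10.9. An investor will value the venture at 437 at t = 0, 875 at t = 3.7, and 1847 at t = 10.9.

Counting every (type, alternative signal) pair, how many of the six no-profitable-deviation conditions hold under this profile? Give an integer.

Weak (own payoff 437): to t=3.7 gives 875 − 195×3.7 = 153.5 → no gain ✓; to t=10.9 gives 1847 − 195×10.9 = -278.5 → no gain ✓.
Strong (own payoff 1847 − 70×10.9 = 1084): to t=0 gives 437 → no gain ✓; to t=3.7 gives 875 − 70×3.7 = 616 → no gain ✓.
Moderate (own payoff 875 − 114×3.7 = 453.2): to t=0 gives 437 → no gain ✓; to t=10.9 gives 1847 − 114×10.9 = 604.4 → profitable ✗.
5 of the 6 constraints hold; not an equilibrium.

5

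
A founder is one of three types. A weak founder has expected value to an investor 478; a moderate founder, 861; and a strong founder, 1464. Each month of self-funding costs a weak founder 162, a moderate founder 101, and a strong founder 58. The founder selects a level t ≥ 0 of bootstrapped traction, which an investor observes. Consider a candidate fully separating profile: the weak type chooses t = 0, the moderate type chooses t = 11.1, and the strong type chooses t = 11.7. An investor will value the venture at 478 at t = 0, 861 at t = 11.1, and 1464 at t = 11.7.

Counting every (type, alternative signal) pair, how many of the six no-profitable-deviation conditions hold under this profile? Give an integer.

Strong (own payoff 1464 − 58×11.7 = 785.4): to t=0 gives 478 → no gain ✓; to t=11.1 gives 861 − 58×11.1 = 217.2 → no gain ✓.
Weak (own payoff 478): to t=11.1 gives 861 − 162×11.1 = -937.2 → no gain ✓; to t=11.7 gives 1464 − 162×11.7 = -431.4 → no gain ✓.
Moderate (own payoff 861 − 101×11.1 = -260.1): to t=0 gives 478 → profitable ✗; to t=11.7 gives 1464 − 101×11.7 = 282.3 → profitable ✗.
4 of the 6 constraints hold; not an equilibrium.

4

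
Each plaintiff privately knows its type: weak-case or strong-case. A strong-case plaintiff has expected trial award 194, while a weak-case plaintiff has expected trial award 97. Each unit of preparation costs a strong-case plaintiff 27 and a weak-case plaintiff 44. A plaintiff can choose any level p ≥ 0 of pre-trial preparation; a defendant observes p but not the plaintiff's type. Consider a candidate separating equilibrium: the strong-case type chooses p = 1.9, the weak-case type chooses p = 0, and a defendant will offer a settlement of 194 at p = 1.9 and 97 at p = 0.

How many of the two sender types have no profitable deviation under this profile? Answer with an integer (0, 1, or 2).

1

Weak-case type: stay at 0 → 97; mimic → 194 − 44 × 1.9 = 110.4. IC fails (97 < 110.4).
Strong-case type: signal → 194 − 27 × 1.9 = 142.7; deviate to 0 → 97. IC holds (142.7 ≥ 97).
1 of 2 constraints hold, so this profile is not an equilibrium.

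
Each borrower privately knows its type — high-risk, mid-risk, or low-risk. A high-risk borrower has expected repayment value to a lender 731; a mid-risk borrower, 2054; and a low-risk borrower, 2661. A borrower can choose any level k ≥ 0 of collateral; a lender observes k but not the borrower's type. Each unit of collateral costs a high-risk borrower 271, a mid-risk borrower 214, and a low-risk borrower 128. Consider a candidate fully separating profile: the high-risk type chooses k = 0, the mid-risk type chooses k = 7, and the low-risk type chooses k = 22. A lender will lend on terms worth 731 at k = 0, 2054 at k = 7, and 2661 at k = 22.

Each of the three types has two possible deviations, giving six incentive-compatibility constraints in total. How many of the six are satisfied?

3

High-risk (own payoff 731): to k=7 gives 2054 − 271×7 = 157 → no gain ✓; to k=22 gives 2661 − 271×22 = -3301 → no gain ✓.
Low-risk (own payoff 2661 − 128×22 = -155): to k=0 gives 731 → profitable ✗; to k=7 gives 2054 − 128×7 = 1158 → profitable ✗.
Mid-risk (own payoff 2054 − 214×7 = 556): to k=0 gives 731 → profitable ✗; to k=22 gives 2661 − 214×22 = -2047 → no gain ✓.
3 of the 6 constraints hold; not an equilibrium.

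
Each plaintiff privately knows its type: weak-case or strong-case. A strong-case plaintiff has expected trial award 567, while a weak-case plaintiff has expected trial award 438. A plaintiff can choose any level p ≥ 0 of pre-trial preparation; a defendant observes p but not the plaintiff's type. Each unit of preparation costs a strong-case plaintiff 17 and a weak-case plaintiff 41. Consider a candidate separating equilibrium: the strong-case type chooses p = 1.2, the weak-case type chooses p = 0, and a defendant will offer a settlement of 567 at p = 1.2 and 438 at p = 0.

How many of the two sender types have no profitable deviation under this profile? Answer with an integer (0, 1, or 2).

1

Weak-case type: stay at 0 → 438; mimic → 567 − 41 × 1.2 = 517.8. IC fails (438 < 517.8).
Strong-case type: signal → 567 − 17 × 1.2 = 546.6; deviate to 0 → 438. IC holds (546.6 ≥ 438).
1 of 2 constraints hold, so this profile is not an equilibrium.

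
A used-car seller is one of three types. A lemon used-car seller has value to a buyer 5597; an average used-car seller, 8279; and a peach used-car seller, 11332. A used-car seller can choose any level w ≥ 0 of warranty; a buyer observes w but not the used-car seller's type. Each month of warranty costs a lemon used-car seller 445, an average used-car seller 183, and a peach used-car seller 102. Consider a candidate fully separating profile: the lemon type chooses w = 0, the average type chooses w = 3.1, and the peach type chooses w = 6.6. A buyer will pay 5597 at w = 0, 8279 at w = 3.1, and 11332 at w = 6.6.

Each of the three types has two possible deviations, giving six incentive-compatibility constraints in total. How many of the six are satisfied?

Average (own payoff 8279 − 183×3.1 = 7711.7): to w=0 gives 5597 → no gain ✓; to w=6.6 gives 11332 − 183×6.6 = 10124.2 → profitable ✗.
Lemon (own payoff 5597): to w=3.1 gives 8279 − 445×3.1 = 6899.5 → profitable ✗; to w=6.6 gives 11332 − 445×6.6 = 8395 → profitable ✗.
Peach (own payoff 11332 − 102×6.6 = 10658.8): to w=0 gives 5597 → no gain ✓; to w=3.1 gives 8279 − 102×3.1 = 7962.8 → no gain ✓.
3 of the 6 constraints hold; not an equilibrium.

3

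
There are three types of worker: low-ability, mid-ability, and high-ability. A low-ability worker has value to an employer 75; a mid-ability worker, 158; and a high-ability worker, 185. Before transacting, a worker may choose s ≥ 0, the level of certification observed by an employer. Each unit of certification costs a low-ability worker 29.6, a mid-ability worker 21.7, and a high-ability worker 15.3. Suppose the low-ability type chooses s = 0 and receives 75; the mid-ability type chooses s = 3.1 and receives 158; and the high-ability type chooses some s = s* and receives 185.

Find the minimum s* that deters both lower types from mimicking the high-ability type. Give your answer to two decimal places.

4.34

Mid-ability type (on-path payoff 158 − 21.7×3.1 = 90.73) won't mimic when 90.73 ≥ 185 − 21.7·s*, i.e. s* ≥ 4.34.
Low-ability type (on-path payoff 75) won't mimic when 75 ≥ 185 − 29.6·s*, i.e. s* ≥ 3.72.
Both must hold, so s* = max(3.72, 4.34) = 4.34. The mid-ability type's constraint binds.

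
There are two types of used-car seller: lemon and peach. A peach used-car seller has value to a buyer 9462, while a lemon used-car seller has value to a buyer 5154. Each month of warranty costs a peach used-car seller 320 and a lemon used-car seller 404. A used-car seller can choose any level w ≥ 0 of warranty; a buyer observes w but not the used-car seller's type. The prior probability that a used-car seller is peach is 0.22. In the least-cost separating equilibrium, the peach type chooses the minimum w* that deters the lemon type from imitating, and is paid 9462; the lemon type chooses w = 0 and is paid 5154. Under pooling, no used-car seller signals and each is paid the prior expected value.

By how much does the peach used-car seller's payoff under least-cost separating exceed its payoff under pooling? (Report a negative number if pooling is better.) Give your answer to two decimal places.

Least-cost separating signal: w* solves 5154 = 9462 − 404·w*, so w* = (9462 − 5154)/404 ≈ 10.6634.
Peach type's separating payoff: 9462 − 320 × w* = 9462 − 320 × (9462 − 5154)/404 = 9462 − 1378560/404 ≈ 6049.7228.
Pooling payoff: 0.22 × 9462 + 0.78 × 5154 = 6101.76.
Difference: 6049.7228 − 6101.76 = -52.0372, i.e. -52.04 to two decimal places.
The peach type would prefer the pooling outcome.

-52.04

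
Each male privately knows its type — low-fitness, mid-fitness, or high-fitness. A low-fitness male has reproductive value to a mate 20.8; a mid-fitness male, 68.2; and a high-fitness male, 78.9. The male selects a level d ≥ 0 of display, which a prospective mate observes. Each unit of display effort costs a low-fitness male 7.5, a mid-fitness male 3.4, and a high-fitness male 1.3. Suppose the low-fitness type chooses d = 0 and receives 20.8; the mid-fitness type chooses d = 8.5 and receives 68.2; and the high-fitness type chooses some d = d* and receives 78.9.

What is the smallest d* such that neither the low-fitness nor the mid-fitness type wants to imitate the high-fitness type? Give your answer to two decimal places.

Mid-fitness type (on-path payoff 68.2 − 3.4×8.5 = 39.3) won't mimic when 39.3 ≥ 78.9 − 3.4·d*, i.e. d* ≥ 11.65.
Low-fitness type (on-path payoff 20.8) won't mimic when 20.8 ≥ 78.9 − 7.5·d*, i.e. d* ≥ 7.75.
Both must hold, so d* = max(7.75, 11.65) = 11.65. The mid-fitness type's constraint binds.

11.65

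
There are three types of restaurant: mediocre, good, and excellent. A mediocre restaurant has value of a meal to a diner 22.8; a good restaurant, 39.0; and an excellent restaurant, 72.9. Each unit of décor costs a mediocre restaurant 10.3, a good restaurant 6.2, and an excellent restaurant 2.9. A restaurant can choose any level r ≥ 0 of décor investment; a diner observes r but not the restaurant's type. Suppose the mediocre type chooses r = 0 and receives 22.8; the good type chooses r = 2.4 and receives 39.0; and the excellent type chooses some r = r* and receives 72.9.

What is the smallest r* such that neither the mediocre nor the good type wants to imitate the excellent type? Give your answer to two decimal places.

Mediocre type (on-path payoff 22.8) won't mimic when 22.8 ≥ 72.9 − 10.3·r*, i.e. r* ≥ 4.86.
Good type (on-path payoff 39.0 − 6.2×2.4 = 24.12) won't mimic when 24.12 ≥ 72.9 − 6.2·r*, i.e. r* ≥ 7.87.
Both must hold, so r* = max(4.86, 7.87) = 7.87. The good type's constraint binds.

7.87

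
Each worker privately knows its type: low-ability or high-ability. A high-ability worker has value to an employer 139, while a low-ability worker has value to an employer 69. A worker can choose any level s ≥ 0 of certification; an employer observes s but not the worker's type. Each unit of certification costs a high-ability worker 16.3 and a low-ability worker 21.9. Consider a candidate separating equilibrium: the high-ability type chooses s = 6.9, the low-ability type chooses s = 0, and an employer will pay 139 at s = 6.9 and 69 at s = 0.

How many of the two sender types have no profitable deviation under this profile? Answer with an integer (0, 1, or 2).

1

High-ability type: signal → 139 − 16.3 × 6.9 = 26.53; deviate to 0 → 69. IC fails (26.53 < 69).
Low-ability type: stay at 0 → 69; mimic → 139 − 21.9 × 6.9 = -12.11. IC holds (69 ≥ -12.11).
1 of 2 constraints hold, so this profile is not an equilibrium.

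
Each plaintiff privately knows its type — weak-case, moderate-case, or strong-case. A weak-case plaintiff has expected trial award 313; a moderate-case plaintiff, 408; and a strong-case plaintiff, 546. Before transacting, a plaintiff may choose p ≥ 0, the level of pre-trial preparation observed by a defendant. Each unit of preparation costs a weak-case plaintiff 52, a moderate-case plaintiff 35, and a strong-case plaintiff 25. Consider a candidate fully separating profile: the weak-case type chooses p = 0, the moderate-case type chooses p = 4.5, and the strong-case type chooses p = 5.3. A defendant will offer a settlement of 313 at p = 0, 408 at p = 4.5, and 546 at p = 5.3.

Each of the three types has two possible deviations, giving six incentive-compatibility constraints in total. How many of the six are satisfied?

Weak-case (own payoff 313): to p=4.5 gives 408 − 52×4.5 = 174 → no gain ✓; to p=5.3 gives 546 − 52×5.3 = 270.4 → no gain ✓.
Moderate-case (own payoff 408 − 35×4.5 = 250.5): to p=0 gives 313 → profitable ✗; to p=5.3 gives 546 − 35×5.3 = 360.5 → profitable ✗.
Strong-case (own payoff 546 − 25×5.3 = 413.5): to p=0 gives 313 → no gain ✓; to p=4.5 gives 408 − 25×4.5 = 295.5 → no gain ✓.
4 of the 6 constraints hold; not an equilibrium.

4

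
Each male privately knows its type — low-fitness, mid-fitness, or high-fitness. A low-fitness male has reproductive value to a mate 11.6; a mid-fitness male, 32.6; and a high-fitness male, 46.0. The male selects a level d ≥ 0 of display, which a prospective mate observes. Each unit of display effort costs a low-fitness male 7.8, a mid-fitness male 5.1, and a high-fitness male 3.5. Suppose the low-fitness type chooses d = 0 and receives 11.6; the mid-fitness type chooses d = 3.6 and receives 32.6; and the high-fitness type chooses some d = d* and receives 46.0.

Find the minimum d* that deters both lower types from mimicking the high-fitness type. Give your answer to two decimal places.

6.23

Low-fitness type (on-path payoff 11.6) won't mimic when 11.6 ≥ 46.0 − 7.8·d*, i.e. d* ≥ 4.41.
Mid-fitness type (on-path payoff 32.6 − 5.1×3.6 = 14.24) won't mimic when 14.24 ≥ 46.0 − 5.1·d*, i.e. d* ≥ 6.23.
Both must hold, so d* = max(4.41, 6.23) = 6.23. The mid-fitness type's constraint binds.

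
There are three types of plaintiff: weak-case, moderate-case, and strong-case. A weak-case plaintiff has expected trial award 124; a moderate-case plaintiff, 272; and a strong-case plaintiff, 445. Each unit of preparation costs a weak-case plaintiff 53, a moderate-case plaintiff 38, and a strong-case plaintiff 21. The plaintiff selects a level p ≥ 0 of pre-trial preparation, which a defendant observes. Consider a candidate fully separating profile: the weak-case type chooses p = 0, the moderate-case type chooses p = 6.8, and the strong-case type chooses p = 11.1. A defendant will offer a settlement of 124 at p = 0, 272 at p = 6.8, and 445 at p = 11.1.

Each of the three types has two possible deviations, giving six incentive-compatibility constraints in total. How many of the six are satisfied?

Strong-case (own payoff 445 − 21×11.1 = 211.9): to p=0 gives 124 → no gain ✓; to p=6.8 gives 272 − 21×6.8 = 129.2 → no gain ✓.
Weak-case (own payoff 124): to p=6.8 gives 272 − 53×6.8 = -88.4 → no gain ✓; to p=11.1 gives 445 − 53×11.1 = -143.3 → no gain ✓.
Moderate-case (own payoff 272 − 38×6.8 = 13.6): to p=0 gives 124 → profitable ✗; to p=11.1 gives 445 − 38×11.1 = 23.2 → profitable ✗.
4 of the 6 constraints hold; not an equilibrium.

4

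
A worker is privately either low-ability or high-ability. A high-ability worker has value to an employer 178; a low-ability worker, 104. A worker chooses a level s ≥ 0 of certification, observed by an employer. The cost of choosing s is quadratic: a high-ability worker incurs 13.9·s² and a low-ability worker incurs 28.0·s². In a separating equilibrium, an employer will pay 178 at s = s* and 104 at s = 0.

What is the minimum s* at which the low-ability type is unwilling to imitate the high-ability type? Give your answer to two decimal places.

The low-ability type at s = 0 receives 104; imitating at s* yields 178 − 28.0·s*².
Indifference: 104 = 178 − 28.0·s*², so s*² = (178 − 104) / 28.0 ≈ 2.6429.
s* = √2.6429 ≈ 1.63.

1.63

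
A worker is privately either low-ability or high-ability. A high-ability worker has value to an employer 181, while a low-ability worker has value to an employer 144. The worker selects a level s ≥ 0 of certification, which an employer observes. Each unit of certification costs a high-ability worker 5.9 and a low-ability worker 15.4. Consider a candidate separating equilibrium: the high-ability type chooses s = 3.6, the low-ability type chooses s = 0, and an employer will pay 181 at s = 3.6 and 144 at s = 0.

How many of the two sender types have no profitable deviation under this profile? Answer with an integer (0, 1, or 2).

2

Low-ability type: stay at 0 → 144; mimic → 181 − 15.4 × 3.6 = 125.56. IC holds (144 ≥ 125.56).
High-ability type: signal → 181 − 5.9 × 3.6 = 159.76; deviate to 0 → 144. IC holds (159.76 ≥ 144).
2 of 2 constraints hold, so this is a separating equilibrium.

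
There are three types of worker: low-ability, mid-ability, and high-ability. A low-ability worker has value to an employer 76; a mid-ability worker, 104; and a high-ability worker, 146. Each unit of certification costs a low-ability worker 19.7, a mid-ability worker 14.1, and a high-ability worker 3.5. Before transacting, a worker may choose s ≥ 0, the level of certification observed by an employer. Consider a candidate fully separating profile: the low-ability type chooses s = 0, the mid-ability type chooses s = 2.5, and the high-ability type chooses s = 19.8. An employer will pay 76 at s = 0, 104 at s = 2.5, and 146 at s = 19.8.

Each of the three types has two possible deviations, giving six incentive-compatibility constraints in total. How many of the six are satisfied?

Mid-ability (own payoff 104 − 14.1×2.5 = 68.75): to s=0 gives 76 → profitable ✗; to s=19.8 gives 146 − 14.1×19.8 = -133.18 → no gain ✓.
Low-ability (own payoff 76): to s=2.5 gives 104 − 19.7×2.5 = 54.75 → no gain ✓; to s=19.8 gives 146 − 19.7×19.8 = -244.06 → no gain ✓.
High-ability (own payoff 146 − 3.5×19.8 = 76.7): to s=0 gives 76 → no gain ✓; to s=2.5 gives 104 − 3.5×2.5 = 95.25 → profitable ✗.
4 of the 6 constraints hold; not an equilibrium.

4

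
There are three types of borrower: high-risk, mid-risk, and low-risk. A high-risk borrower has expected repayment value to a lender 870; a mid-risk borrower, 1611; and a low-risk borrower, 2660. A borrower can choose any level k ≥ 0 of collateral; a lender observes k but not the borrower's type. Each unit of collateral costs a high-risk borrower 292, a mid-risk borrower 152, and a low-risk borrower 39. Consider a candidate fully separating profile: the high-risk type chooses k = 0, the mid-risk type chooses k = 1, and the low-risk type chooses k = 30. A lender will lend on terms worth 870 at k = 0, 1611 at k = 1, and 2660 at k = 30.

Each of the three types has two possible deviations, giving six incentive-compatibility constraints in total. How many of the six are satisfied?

High-risk (own payoff 870): to k=1 gives 1611 − 292×1 = 1319 → profitable ✗; to k=30 gives 2660 − 292×30 = -6100 → no gain ✓.
Low-risk (own payoff 2660 − 39×30 = 1490): to k=0 gives 870 → no gain ✓; to k=1 gives 1611 − 39×1 = 1572 → profitable ✗.
Mid-risk (own payoff 1611 − 152×1 = 1459): to k=0 gives 870 → no gain ✓; to k=30 gives 2660 − 152×30 = -1900 → no gain ✓.
4 of the 6 constraints hold; not an equilibrium.

4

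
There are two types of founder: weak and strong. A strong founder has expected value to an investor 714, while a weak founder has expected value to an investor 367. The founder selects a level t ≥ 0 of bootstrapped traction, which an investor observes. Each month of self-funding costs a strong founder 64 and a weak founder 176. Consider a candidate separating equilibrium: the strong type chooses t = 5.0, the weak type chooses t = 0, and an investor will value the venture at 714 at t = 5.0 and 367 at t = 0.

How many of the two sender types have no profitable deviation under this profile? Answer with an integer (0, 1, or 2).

2

Strong type: signal → 714 − 64 × 5.0 = 394; deviate to 0 → 367. IC holds (394 ≥ 367).
Weak type: stay at 0 → 367; mimic → 714 − 176 × 5.0 = -166. IC holds (367 ≥ -166).
2 of 2 constraints hold, so this is a separating equilibrium.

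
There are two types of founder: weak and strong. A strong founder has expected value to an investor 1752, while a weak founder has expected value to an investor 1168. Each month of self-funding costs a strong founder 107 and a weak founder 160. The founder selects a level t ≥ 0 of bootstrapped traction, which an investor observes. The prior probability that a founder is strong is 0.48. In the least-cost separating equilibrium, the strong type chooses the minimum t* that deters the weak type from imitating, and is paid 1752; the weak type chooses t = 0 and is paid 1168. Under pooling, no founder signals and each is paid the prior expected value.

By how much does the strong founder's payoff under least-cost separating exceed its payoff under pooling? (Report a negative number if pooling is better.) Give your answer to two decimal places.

Least-cost separating signal: t* solves 1168 = 1752 − 160·t*, so t* = (1752 − 1168)/160 = 3.65.
Strong type's separating payoff: 1752 − 107 × t* = 1752 − 107 × (1752 − 1168)/160 = 1752 − 62488/160 = 1361.45.
Pooling payoff: 0.48 × 1752 + 0.52 × 1168 = 1448.32.
Difference: 1361.45 − 1448.32 = -86.87.
The strong type would prefer the pooling outcome.

-86.87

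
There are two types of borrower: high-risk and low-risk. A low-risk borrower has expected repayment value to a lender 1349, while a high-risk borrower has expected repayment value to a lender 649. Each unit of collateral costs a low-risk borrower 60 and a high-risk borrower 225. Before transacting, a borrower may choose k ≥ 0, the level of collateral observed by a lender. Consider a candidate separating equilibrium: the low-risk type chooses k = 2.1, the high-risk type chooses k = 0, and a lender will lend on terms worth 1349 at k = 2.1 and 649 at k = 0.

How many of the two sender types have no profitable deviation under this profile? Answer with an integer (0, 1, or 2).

1

Low-risk type: signal → 1349 − 60 × 2.1 = 1223; deviate to 0 → 649. IC holds (1223 ≥ 649).
High-risk type: stay at 0 → 649; mimic → 1349 − 225 × 2.1 = 876.5. IC fails (649 < 876.5).
1 of 2 constraints hold, so this profile is not an equilibrium.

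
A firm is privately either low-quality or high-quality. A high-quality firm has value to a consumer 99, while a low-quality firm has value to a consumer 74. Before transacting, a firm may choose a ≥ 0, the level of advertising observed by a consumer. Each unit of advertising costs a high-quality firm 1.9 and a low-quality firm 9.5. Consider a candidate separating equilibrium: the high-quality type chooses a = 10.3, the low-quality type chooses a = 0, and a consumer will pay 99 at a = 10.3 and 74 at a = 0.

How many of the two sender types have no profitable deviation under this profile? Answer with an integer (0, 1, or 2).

2

Low-quality type: stay at 0 → 74; mimic → 99 − 9.5 × 10.3 = 1.15. IC holds (74 ≥ 1.15).
High-quality type: signal → 99 − 1.9 × 10.3 = 79.43; deviate to 0 → 74. IC holds (79.43 ≥ 74).
2 of 2 constraints hold, so this is a separating equilibrium.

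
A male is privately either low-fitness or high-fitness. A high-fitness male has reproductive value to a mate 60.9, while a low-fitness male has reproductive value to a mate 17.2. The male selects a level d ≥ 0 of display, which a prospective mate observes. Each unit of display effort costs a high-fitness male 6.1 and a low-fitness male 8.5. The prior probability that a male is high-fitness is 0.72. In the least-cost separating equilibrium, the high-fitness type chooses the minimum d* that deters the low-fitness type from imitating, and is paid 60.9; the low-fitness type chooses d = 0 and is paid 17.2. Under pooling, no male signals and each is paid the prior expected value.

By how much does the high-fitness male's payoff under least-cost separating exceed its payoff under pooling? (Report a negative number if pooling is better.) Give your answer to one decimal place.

Least-cost separating signal: d* solves 17.2 = 60.9 − 8.5·d*, so d* = (60.9 − 17.2)/8.5 ≈ 5.1412.
High-fitness type's separating payoff: 60.9 − 6.1 × d* = 60.9 − 6.1 × (60.9 − 17.2)/8.5 = 60.9 − 266.57/8.5 ≈ 29.539.
Pooling payoff: 0.72 × 60.9 + 0.28 × 17.2 = 48.664.
Difference: 29.539 − 48.664 = -19.125, i.e. -19.1 to one decimal place.
The high-fitness type would prefer the pooling outcome.

-19.1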